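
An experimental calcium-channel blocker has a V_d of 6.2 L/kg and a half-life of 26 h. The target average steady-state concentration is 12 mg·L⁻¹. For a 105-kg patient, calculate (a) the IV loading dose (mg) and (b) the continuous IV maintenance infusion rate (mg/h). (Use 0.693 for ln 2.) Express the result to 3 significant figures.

(a) 7810 mg; (b) 208 mg/h

Vd = 6.2 L/kg × 105 kg = 651.0 L
LD = Vd × C = 651.0 × 12 = 7812 mg
CL = 0.693 × Vd / t½ = 0.693 × 651.0 / 26 = 17.35 L/h
Infusion rate = CL × Css = 17.35 × 12 = 208.2 mg/h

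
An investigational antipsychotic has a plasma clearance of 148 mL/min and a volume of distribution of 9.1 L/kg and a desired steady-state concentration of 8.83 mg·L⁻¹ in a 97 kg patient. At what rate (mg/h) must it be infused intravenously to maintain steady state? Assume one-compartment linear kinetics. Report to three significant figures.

CL = 148 mL/min = 148 × 0.06 = 8.880 L/h
R₀ = 8.880 × 8.83 = 78.41 mg/h

78.4 mg/h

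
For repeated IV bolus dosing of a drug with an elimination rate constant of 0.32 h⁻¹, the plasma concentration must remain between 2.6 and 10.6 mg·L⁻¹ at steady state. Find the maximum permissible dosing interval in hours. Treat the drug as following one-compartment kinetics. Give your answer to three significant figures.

Between IV bolus doses, concentration decays as C = C₀·e^(−kτ), so C_peak/C_trough = e^(kτ).
τ_max = ln(C_peak/C_trough) / k = ln(10.6/2.6) / 0.3200 = 1.405 / 0.3200 = 4.391 h

4.39 h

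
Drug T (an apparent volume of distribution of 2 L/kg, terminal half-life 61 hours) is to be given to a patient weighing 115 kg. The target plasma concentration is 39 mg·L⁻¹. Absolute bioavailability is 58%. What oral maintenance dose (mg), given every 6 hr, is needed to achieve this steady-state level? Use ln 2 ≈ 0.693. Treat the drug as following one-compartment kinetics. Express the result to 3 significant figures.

Vd = 2 L/kg × 115 kg = 230.0 L
k = 0.693/61 = 0.01136 h⁻¹, so CL = k·Vd = 0.01136 × 230.0 = 2.613 L/h
D = CL × Css × τ / F = 2.613 × 39 × 6 / 0.58 = 1054 mg

1050 mg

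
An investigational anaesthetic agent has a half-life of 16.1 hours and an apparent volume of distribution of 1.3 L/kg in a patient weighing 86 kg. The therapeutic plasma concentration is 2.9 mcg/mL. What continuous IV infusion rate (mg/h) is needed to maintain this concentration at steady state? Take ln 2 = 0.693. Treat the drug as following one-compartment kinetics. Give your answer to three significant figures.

14.0 mg/h

Total Vd = 1.3 × 86 = 111.8 L
CL = 0.693 × Vd / t½ = 0.693 × 111.8 / 16.1 = 4.812 L/h
Infusion rate = CL × Css = 4.812 × 2.9 = 13.95 mg/h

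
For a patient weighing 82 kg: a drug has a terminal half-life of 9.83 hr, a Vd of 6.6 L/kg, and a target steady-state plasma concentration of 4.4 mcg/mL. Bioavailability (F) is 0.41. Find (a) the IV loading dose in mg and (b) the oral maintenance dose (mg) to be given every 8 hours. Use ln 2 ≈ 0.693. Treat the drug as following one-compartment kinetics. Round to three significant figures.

Vd = 6.6 L/kg × 82 kg = 541.2 L
LD = Vd × C = 541.2 × 4.4 = 2381 mg
CL = 0.693 × Vd / t½ = 0.693 × 541.2 / 9.83 = 38.15 L/h
D = CL × Css × τ / F = 38.15 × 4.4 × 8 / 0.41 = 3275 mg

(a) 2380 mg; (b) 3280 mg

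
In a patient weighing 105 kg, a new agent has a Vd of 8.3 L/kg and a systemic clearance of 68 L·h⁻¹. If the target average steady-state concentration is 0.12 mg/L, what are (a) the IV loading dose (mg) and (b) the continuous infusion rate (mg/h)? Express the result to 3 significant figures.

(a) 105 mg; (b) 8.16 mg/h

Total Vd = 8.3 × 105 = 871.5 L
Loading: fill Vd to C_target → 871.5 L × 0.12 mg/L = 104.6 mg
Infusion rate = 68.00 L/h × 0.12 mg/L = 8.160 mg/h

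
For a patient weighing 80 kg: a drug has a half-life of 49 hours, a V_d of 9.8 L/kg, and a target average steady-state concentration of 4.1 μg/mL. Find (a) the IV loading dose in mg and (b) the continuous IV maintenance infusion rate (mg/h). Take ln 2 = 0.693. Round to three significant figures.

(a) 3210 mg; (b) 45.5 mg/h

Total Vd = 9.8 × 80 = 784.0 L
LD = Vd × C = 784.0 × 4.1 = 3214 mg
CL = 0.693 × Vd / t½ = 0.693 × 784.0 / 49 = 11.09 L/h
Infusion rate = CL × Css = 11.09 × 4.1 = 45.47 mg/h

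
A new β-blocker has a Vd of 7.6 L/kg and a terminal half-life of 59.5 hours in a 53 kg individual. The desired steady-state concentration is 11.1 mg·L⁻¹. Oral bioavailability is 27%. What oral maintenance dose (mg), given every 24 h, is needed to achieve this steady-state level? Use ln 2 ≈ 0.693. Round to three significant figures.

Total Vd = 7.6 × 53 = 402.8 L
k = 0.693/59.5 = 0.01165 h⁻¹, so CL = k·Vd = 0.01165 × 402.8 = 4.693 L/h
D = CL × Css × τ / F = 4.693 × 11.1 × 24 / 0.27 = 4630 mg

4630 mg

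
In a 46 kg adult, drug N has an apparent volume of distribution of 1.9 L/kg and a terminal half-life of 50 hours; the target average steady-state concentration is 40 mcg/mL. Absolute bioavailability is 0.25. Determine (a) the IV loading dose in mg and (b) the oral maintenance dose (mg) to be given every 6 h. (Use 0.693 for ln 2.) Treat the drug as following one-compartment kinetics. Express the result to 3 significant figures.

(a) 3500 mg; (b) 1160 mg

Vd(total) = 46 kg × 1.9 L/kg = 87.40 L
LD = Vd × C = 87.40 × 40 = 3496 mg
CL = 0.693 × Vd / t½ = 0.693 × 87.40 / 50 = 1.211 L/h
D = CL × Css × τ / F = 1.211 × 40 × 6 / 0.25 = 1163 mg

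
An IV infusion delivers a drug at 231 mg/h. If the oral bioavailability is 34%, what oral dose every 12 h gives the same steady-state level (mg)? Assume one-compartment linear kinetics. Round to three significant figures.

8150 mg

To maintain the same Css, the systemic dosing rate must be unchanged: F·D/τ = infusion rate.
D = rate × τ / F = 231 × 12 / 0.34 = 8153 mg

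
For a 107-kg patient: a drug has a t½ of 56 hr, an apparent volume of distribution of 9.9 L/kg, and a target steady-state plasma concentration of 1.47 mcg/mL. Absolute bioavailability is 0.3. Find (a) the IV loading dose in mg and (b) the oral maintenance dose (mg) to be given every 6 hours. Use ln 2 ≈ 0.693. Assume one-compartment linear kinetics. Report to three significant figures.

Total Vd = 9.9 × 107 = 1059 L
LD = Vd × C = 1059 × 1.47 = 1557 mg
CL = 0.693 × Vd / t½ = 0.693 × 1059 / 56 = 13.11 L/h
D = CL × Css × τ / F = 13.11 × 1.47 × 6 / 0.3 = 385.4 mg

(a) 1560 mg; (b) 385 mg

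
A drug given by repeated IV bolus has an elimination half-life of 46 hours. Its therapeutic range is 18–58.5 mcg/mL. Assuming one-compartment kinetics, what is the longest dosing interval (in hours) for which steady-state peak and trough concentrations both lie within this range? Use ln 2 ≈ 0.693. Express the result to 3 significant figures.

k = 0.693 / t½ = 0.693 / 46 = 0.01507 h⁻¹
Between IV bolus doses, concentration decays as C = C₀·e^(−kτ), so C_peak/C_trough = e^(kτ).
τ_max = ln(C_peak/C_trough) / k = ln(58.5/18) / 0.01507 = 1.179 / 0.01507 = 78.23 h

78.2 h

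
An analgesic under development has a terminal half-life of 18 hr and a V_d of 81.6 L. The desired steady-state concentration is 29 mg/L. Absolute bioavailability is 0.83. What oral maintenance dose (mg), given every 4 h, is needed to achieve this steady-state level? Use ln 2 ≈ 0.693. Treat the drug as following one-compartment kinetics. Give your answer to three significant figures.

439 mg

CL = ln 2 · Vd / t½ = 0.693 × 81.60 / 18 = 3.142 L/h
D = CL × Css × τ / F = 3.142 × 29 × 4 / 0.83 = 439.1 mg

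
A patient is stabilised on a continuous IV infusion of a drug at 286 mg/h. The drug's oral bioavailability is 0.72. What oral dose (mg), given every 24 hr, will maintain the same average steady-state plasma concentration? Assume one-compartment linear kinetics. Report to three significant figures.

To maintain the same Css, the systemic dosing rate must be unchanged: F·D/τ = infusion rate.
D = rate × τ / F = 286 × 24 / 0.72 = 9533 mg

9530 mg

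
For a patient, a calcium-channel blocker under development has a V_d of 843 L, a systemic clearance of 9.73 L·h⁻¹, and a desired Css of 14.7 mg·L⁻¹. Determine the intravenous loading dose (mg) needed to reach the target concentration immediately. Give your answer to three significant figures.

LD is governed by Vd — clearance does not enter the loading-dose calculation.
LD = Vd × C = 843.0 × 14.70 = 12390 mg

12400 mg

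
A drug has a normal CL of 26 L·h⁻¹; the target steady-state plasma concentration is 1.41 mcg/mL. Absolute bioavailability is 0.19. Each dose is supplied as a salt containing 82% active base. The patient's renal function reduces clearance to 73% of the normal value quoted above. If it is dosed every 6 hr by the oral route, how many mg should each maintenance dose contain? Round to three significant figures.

1030 mg

Patient clearance = 0.73 × 26.00 = 18.98 L/h
D = CL × Css × τ / F / S = 18.98 × 1.41 × 6 / 0.19 / 0.82 = 1031 mg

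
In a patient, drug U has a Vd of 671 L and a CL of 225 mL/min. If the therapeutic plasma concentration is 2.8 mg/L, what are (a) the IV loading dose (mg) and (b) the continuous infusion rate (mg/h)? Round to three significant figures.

Loading dose = Vd × C = 671.0 × 2.8 = 1879 mg
Convert clearance: 225 mL/min × 60 min/h ÷ 1000 mL/L = 13.50 L/h
Maintenance infusion rate = CL × Css = 13.50 × 2.8 = 37.80 mg/h

(a) 1880 mg; (b) 37.8 mg/h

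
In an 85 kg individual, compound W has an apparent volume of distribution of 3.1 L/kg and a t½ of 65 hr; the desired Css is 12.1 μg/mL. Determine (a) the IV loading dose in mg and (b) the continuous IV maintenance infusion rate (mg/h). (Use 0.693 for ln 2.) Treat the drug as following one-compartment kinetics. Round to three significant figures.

(a) 3190 mg; (b) 34.0 mg/h

Vd = 3.1 L/kg × 85 kg = 263.5 L
LD = Vd × C = 263.5 × 12.1 = 3188 mg
CL = 0.693 × Vd / t½ = 0.693 × 263.5 / 65 = 2.809 L/h
Infusion rate = CL × Css = 2.809 × 12.1 = 33.99 mg/h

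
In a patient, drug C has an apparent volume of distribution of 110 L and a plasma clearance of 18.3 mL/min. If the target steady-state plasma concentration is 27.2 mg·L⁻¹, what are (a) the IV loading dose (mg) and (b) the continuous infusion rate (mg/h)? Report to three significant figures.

LD = Vd · C_target = 110.0 × 27.2 = 2992 mg
Convert clearance: 18.3 mL/min × 60 min/h ÷ 1000 mL/L = 1.098 L/h
Maintenance infusion rate = CL × Css = 1.098 × 27.2 = 29.87 mg/h

(a) 2990 mg; (b) 29.9 mg/h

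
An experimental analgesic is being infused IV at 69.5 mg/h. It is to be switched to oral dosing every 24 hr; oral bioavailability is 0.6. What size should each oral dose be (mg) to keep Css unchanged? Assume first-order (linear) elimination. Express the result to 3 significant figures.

To maintain the same Css, the systemic dosing rate must be unchanged: F·D/τ = infusion rate.
D = rate × τ / F = 69.5 × 24 / 0.6 = 2780 mg

2780 mg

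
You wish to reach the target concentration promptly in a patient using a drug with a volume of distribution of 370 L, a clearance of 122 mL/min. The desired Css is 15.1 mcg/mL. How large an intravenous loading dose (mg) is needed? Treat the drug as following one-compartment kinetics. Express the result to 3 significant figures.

LD = Vd × C = 370.0 × 15.10 = 5587 mg

5590 mg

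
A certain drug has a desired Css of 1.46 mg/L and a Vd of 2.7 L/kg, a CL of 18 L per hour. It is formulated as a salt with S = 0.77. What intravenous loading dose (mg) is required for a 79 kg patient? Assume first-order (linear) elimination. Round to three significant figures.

Vd(total) = 79 kg × 2.7 L/kg = 213.3 L
The loading dose fills Vd to the target concentration.
LD = Vd × C / S = 213.3 × 1.460 / 0.77 = 404.4 mg

404 mg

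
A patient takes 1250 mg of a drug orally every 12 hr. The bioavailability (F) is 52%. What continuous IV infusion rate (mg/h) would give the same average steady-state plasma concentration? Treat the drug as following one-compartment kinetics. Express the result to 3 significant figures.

54.2 mg/h

Equivalent systemic input: infusion rate = F·D/τ.
Rate = 0.52 × 1250 / 12 = 54.17 mg/h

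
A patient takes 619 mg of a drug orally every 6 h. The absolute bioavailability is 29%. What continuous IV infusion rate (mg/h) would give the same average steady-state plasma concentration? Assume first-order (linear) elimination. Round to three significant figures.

29.9 mg/h

Equivalent systemic input: infusion rate = F·D/τ.
Rate = 0.29 × 619 / 6 = 29.92 mg/h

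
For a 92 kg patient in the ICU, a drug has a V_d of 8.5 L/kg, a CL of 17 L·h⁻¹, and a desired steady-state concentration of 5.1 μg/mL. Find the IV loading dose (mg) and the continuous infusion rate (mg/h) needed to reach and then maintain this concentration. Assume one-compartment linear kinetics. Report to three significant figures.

Vd = 8.5 L/kg × 92 kg = 782.0 L
Loading dose = Vd × C = 782.0 × 5.1 = 3988 mg
Infusion rate = 17.00 L/h × 5.1 mg/L = 86.70 mg/h

(a) 3990 mg; (b) 86.7 mg/h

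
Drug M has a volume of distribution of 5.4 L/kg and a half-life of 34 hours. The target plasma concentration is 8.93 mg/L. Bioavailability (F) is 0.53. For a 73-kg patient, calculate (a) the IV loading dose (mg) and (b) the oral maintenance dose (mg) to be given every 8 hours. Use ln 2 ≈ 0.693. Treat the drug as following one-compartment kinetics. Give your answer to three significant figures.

(a) 3520 mg; (b) 1080 mg

Vd(total) = 73 kg × 5.4 L/kg = 394.2 L
LD = Vd × C = 394.2 × 8.93 = 3520 mg
CL = 0.693 × Vd / t½ = 0.693 × 394.2 / 34 = 8.035 L/h
D = CL × Css × τ / F = 8.035 × 8.93 × 8 / 0.53 = 1083 mg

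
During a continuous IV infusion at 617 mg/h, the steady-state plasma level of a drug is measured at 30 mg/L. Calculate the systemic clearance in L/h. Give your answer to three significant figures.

20.6 L/h

At steady state, infusion rate = CL × Css, so CL = rate / Css.
CL = 617 / 30 = 20.57 L/h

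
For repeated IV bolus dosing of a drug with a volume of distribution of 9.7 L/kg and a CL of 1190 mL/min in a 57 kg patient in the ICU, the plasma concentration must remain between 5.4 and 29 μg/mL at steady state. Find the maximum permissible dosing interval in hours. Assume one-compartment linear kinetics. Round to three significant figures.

13.0 h

Vd(total) = 57 kg × 9.7 L/kg = 552.9 L
Convert clearance: 1190 mL/min × 60 min/h ÷ 1000 mL/L = 71.40 L/h
k = CL / Vd = 71.40 / 552.9 = 0.1291 h⁻¹
Between IV bolus doses, concentration decays as C = C₀·e^(−kτ), so C_peak/C_trough = e^(kτ).
τ_max = ln(C_peak/C_trough) / k = ln(29/5.4) / 0.1291 = 1.681 / 0.1291 = 13.02 h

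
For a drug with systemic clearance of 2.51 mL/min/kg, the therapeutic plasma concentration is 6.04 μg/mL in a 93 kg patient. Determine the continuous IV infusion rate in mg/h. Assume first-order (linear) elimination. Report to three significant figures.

84.6 mg/h

CL = 2.51 mL/min/kg × 93 kg = 233.4 mL/min = 233.4 × 60/1000 = 14.00 L/h
R₀ = 14.00 × 6.04 = 84.56 mg/h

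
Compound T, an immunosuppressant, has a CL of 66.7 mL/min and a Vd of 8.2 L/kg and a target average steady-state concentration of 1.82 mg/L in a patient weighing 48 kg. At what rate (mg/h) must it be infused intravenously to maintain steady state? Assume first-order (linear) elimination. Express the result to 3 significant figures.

7.28 mg/h

CL = 66.7 mL/min = 66.7 × 0.06 = 4.002 L/h
Rate = CL × Css = 4.002 × 1.82 = 7.284 mg/h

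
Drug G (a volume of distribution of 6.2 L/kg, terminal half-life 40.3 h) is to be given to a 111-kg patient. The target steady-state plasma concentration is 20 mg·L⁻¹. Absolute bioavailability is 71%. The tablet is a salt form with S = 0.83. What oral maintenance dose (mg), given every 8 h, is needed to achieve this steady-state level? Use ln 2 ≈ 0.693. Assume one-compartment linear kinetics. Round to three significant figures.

Vd(total) = 111 kg × 6.2 L/kg = 688.2 L
CL = ln 2 · Vd / t½ = 0.693 × 688.2 / 40.3 = 11.83 L/h
D = CL × Css × τ / F / S = 11.83 × 20 × 8 / 0.71 / 0.83 = 3212 mg

3210 mg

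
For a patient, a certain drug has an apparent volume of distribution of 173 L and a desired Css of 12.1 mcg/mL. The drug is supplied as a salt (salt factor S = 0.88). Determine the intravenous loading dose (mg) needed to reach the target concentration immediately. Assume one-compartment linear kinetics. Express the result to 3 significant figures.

LD = Vd × C / S = 173.0 × 12.10 / 0.88 = 2379 mg

2380 mg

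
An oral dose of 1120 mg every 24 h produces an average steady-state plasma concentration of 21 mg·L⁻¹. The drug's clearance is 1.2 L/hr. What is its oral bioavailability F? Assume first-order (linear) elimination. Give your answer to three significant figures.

0.540

F·D/τ = CL·Css at steady state → F = CL·Css·τ / D.
F = 1.2 × 21 × 24 / 1120 = 0.540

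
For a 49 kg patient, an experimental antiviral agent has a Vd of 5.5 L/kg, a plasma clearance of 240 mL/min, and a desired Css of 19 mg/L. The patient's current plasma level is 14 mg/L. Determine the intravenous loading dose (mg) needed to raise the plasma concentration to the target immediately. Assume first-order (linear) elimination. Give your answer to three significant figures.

1350 mg

Vd(total) = 49 kg × 5.5 L/kg = 269.5 L
The loading dose fills Vd to the target concentration.
Concentration deficit ΔC = 19 − 14 = 5.000 mg/L
LD = Vd × ΔC = 269.5 × 5.000 = 1348 mg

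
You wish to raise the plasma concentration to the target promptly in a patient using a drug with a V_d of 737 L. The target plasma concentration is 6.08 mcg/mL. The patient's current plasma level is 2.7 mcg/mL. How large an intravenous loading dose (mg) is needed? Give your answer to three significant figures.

2490 mg

Concentration deficit ΔC = 6.08 − 2.7 = 3.380 mg/L
LD = Vd × ΔC = 737.0 × 3.380 = 2491 mg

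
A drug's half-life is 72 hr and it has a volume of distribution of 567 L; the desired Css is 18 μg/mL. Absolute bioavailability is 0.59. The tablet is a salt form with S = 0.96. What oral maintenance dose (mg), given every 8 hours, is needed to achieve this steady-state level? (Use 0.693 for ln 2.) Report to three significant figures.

1390 mg

k = 0.693/72 = 0.009625 h⁻¹, so CL = k·Vd = 0.009625 × 567.0 = 5.457 L/h
D = CL × Css × τ / F / S = 5.457 × 18 × 8 / 0.59 / 0.96 = 1387 mg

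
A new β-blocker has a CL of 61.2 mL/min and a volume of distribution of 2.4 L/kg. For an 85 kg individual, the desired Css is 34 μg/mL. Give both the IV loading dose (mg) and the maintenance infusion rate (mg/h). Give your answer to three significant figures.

(a) 6940 mg; (b) 125 mg/h

Total Vd = 2.4 × 85 = 204.0 L
LD = Vd · C_target = 204.0 × 34 = 6936 mg
CL = 61.2 mL/min = 61.2 × 0.06 = 3.672 L/h
Maintenance infusion rate = CL × Css = 3.672 × 34 = 124.8 mg/h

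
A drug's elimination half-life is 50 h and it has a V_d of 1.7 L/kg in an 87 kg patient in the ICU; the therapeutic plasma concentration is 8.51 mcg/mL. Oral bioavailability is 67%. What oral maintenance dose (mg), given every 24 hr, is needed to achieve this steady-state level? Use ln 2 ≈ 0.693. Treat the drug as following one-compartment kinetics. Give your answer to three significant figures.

Vd(total) = 87 kg × 1.7 L/kg = 147.9 L
k = 0.693/50 = 0.01386 h⁻¹, so CL = k·Vd = 0.01386 × 147.9 = 2.050 L/h
D = CL × Css × τ / F = 2.050 × 8.51 × 24 / 0.67 = 624.9 mg

625 mg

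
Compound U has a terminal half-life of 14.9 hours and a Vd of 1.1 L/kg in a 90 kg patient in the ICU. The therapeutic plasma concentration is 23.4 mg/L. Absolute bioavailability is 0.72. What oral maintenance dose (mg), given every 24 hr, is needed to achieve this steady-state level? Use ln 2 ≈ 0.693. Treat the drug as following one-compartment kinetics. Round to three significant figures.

3590 mg

Vd = 1.1 L/kg × 90 kg = 99.00 L
CL = ln 2 · Vd / t½ = 0.693 × 99.00 / 14.9 = 4.604 L/h
D = CL × Css × τ / F = 4.604 × 23.4 × 24 / 0.72 = 3591 mg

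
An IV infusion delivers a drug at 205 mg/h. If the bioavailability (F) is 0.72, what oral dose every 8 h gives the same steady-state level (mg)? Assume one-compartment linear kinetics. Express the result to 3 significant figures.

To maintain the same Css, the systemic dosing rate must be unchanged: F·D/τ = infusion rate.
D = rate × τ / F = 205 × 8 / 0.72 = 2278 mg

2280 mg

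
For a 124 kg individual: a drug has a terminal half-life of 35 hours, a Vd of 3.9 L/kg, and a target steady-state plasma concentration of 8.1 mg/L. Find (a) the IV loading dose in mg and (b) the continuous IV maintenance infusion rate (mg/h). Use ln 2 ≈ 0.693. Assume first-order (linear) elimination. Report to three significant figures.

Vd(total) = 124 kg × 3.9 L/kg = 483.6 L
LD = Vd × C = 483.6 × 8.1 = 3917 mg
CL = 0.693 × Vd / t½ = 0.693 × 483.6 / 35 = 9.575 L/h
Infusion rate = CL × Css = 9.575 × 8.1 = 77.56 mg/h

(a) 3920 mg; (b) 77.6 mg/h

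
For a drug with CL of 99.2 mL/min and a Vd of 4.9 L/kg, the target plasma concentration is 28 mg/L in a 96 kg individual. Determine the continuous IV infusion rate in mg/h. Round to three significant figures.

167 mg/h

CL = 99.2 mL/min × 60/1000 = 5.952 L/h
At steady state, infusion rate equals elimination rate: rate in = CL × Css.
Rate = CL × Css = 5.952 × 28 = 166.7 mg/h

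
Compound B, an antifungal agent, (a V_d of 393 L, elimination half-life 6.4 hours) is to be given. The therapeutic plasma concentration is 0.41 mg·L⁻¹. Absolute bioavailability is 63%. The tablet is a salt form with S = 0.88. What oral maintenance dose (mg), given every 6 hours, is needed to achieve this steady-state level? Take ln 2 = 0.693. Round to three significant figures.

189 mg

k = 0.693/6.4 = 0.1083 h⁻¹, so CL = k·Vd = 0.1083 × 393.0 = 42.56 L/h
D = CL × Css × τ / F / S = 42.56 × 0.41 × 6 / 0.63 / 0.88 = 188.8 mg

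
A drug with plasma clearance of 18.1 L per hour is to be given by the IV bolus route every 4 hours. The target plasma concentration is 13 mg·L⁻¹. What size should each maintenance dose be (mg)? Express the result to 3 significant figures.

941 mg

D = CL × Css × τ = 18.10 × 13 × 4 = 941.2 mg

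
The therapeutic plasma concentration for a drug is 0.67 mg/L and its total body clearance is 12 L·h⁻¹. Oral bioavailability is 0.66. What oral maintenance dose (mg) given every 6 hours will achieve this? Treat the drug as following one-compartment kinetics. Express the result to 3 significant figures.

D = CL × Css × τ / F = 12.00 × 0.67 × 6 / 0.66 = 73.09 mg

73.1 mg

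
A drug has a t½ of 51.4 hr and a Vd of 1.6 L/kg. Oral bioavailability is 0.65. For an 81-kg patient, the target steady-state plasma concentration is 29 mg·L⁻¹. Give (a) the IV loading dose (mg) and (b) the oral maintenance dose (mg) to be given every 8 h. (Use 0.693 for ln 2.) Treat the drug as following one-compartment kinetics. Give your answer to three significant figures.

(a) 3760 mg; (b) 624 mg

Vd(total) = 81 kg × 1.6 L/kg = 129.6 L
LD = Vd × C = 129.6 × 29 = 3758 mg
CL = 0.693 × Vd / t½ = 0.693 × 129.6 / 51.4 = 1.747 L/h
D = CL × Css × τ / F = 1.747 × 29 × 8 / 0.65 = 623.5 mg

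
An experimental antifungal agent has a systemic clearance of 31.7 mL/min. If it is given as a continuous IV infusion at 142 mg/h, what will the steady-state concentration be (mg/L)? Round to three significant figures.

74.7 mg/L

Convert clearance: 31.7 mL/min × 60 min/h ÷ 1000 mL/L = 1.902 L/h
Css = rate / CL = 142 / 1.902 = 74.66 mg/L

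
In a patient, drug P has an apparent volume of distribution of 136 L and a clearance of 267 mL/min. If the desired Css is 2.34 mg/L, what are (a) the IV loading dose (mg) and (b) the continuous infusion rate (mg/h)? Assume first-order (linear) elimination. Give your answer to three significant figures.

LD = Vd · C_target = 136.0 × 2.34 = 318.2 mg
CL = 267 mL/min × 60/1000 = 16.02 L/h
Maintenance: replace elimination → rate = CL × Css = 16.02 × 2.34 = 37.49 mg/h

(a) 318 mg; (b) 37.5 mg/h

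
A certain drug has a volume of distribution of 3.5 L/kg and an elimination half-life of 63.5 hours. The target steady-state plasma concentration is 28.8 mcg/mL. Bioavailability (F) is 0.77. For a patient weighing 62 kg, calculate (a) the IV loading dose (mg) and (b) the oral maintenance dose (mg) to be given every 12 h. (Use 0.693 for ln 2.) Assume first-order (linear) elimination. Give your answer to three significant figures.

Total Vd = 3.5 × 62 = 217.0 L
LD = Vd × C = 217.0 × 28.8 = 6250 mg
CL = 0.693 × Vd / t½ = 0.693 × 217.0 / 63.5 = 2.368 L/h
D = CL × Css × τ / F = 2.368 × 28.8 × 12 / 0.77 = 1063 mg

(a) 6250 mg; (b) 1060 mg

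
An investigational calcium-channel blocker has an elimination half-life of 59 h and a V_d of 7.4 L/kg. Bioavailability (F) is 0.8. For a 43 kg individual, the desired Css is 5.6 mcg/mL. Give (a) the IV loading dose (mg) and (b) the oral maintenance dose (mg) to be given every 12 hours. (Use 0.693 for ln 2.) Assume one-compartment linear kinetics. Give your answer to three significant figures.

(a) 1780 mg; (b) 314 mg

Total Vd = 7.4 × 43 = 318.2 L
LD = Vd × C = 318.2 × 5.6 = 1782 mg
CL = 0.693 × Vd / t½ = 0.693 × 318.2 / 59 = 3.738 L/h
D = CL × Css × τ / F = 3.738 × 5.6 × 12 / 0.8 = 314.0 mg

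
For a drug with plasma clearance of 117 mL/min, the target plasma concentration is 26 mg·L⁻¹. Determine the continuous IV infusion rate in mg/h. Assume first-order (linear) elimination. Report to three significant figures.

Convert clearance: 117 mL/min × 60 min/h ÷ 1000 mL/L = 7.020 L/h
At steady state, infusion rate equals elimination rate: rate in = CL × Css.
R₀ = 7.020 × 26 = 182.5 mg/h

183 mg/h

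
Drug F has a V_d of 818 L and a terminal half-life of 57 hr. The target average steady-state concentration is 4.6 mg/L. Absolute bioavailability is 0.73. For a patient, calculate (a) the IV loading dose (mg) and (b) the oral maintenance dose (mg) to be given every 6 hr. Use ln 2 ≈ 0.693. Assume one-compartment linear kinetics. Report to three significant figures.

(a) 3760 mg; (b) 376 mg

LD = Vd × C = 818.0 × 4.6 = 3763 mg
CL = 0.693 × Vd / t½ = 0.693 × 818.0 / 57 = 9.945 L/h
D = CL × Css × τ / F = 9.945 × 4.6 × 6 / 0.73 = 376.0 mg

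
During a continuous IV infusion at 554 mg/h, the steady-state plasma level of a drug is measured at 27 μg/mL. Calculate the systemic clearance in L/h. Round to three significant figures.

At steady state, infusion rate = CL × Css, so CL = rate / Css.
CL = 554 / 27 = 20.52 L/h

20.5 L/h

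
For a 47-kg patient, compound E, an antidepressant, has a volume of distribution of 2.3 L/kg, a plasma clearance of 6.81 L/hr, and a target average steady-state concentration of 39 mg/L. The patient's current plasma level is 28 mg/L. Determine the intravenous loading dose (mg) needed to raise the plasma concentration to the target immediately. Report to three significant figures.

1190 mg

Vd(total) = 47 kg × 2.3 L/kg = 108.1 L
Concentration deficit ΔC = 39 − 28 = 11.00 mg/L
LD = Vd × ΔC = 108.1 × 11.00 = 1189 mg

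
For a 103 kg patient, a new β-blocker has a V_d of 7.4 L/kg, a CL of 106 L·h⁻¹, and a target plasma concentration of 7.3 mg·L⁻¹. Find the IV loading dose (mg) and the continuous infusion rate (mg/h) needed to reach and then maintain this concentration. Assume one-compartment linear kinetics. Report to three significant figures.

(a) 5560 mg; (b) 774 mg/h

Vd = 7.4 L/kg × 103 kg = 762.2 L
LD = Vd · C_target = 762.2 × 7.3 = 5564 mg
Maintenance: replace elimination → rate = CL × Css = 106.0 × 7.3 = 773.8 mg/h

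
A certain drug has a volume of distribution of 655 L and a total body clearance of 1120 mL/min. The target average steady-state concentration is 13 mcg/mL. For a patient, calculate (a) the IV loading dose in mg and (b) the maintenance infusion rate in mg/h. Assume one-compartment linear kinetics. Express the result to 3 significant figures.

Loading dose = Vd × C = 655.0 × 13 = 8515 mg
CL = 1120 mL/min × 60/1000 = 67.20 L/h
Maintenance infusion rate = CL × Css = 67.20 × 13 = 873.6 mg/h

(a) 8520 mg; (b) 874 mg/h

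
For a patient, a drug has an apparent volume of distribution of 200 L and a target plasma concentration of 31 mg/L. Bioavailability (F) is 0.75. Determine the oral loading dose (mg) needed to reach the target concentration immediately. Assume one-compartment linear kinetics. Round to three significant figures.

8270 mg

The loading dose fills Vd to the target concentration.
LD = Vd × C / F = 200.0 × 31.00 / 0.75 = 8267 mg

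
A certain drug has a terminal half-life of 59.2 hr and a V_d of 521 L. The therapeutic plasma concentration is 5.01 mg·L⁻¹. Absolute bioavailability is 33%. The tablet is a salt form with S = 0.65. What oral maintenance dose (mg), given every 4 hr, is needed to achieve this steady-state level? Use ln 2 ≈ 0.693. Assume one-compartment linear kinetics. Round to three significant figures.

570 mg

CL = ln 2 · Vd / t½ = 0.693 × 521.0 / 59.2 = 6.099 L/h
D = CL × Css × τ / F / S = 6.099 × 5.01 × 4 / 0.33 / 0.65 = 569.8 mg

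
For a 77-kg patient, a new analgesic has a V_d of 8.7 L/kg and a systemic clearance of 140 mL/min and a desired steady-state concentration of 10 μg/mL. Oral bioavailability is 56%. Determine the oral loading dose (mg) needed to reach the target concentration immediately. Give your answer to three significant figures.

Vd(total) = 77 kg × 8.7 L/kg = 669.9 L
LD = Vd × C / F = 669.9 × 10.00 / 0.56 = 11960 mg

12000 mg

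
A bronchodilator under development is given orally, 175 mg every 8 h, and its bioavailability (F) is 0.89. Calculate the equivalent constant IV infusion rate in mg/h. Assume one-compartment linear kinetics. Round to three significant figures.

19.5 mg/h

Equivalent systemic input: infusion rate = F·D/τ.
Rate = 0.89 × 175 / 8 = 19.47 mg/h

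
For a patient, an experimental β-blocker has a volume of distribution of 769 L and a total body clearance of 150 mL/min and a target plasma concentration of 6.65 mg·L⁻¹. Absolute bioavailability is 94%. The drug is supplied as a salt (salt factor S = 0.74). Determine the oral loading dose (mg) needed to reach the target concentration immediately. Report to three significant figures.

7350 mg

The loading dose fills Vd to the target concentration.
LD = Vd × C / F / S = 769.0 × 6.650 / 0.94 / 0.74 = 7352 mg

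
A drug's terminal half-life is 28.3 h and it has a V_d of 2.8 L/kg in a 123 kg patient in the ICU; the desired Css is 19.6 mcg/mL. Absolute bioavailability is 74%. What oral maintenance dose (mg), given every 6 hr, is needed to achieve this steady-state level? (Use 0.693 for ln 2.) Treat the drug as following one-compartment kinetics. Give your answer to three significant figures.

1340 mg

Vd(total) = 123 kg × 2.8 L/kg = 344.4 L
CL = ln 2 · Vd / t½ = 0.693 × 344.4 / 28.3 = 8.434 L/h
D = CL × Css × τ / F = 8.434 × 19.6 × 6 / 0.74 = 1340 mg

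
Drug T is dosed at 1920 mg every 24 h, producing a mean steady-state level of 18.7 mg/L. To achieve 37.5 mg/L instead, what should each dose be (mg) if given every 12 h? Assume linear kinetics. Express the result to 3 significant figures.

1930 mg

With linear kinetics, Css is proportional to dose rate (D/τ) at fixed clearance.
D₂ = D₁ × (Css,target / Css,current) × (τ₂/τ₁) = 1920 × (37.5/18.7) × (12/24) = 1925 mg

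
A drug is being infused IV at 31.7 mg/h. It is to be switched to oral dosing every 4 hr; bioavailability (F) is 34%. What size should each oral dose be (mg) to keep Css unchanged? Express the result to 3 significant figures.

373 mg

To maintain the same Css, the systemic dosing rate must be unchanged: F·D/τ = infusion rate.
D = rate × τ / F = 31.7 × 4 / 0.34 = 372.9 mg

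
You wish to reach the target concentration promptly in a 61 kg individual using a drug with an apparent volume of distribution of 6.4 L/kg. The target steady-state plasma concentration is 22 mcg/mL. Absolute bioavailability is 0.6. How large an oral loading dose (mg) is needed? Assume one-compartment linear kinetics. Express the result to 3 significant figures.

Vd(total) = 61 kg × 6.4 L/kg = 390.4 L
LD = Vd × C / F = 390.4 × 22.00 / 0.6 = 14310 mg

14300 mg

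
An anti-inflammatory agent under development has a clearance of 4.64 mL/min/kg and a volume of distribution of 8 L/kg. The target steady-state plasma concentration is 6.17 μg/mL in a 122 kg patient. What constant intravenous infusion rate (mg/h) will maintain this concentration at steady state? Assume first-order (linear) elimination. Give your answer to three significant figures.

210 mg/h

CL = 4.64 mL/min/kg × 122 kg = 566.1 mL/min = 566.1 × 60/1000 = 33.97 L/h
R₀ = 33.97 × 6.17 = 209.6 mg/h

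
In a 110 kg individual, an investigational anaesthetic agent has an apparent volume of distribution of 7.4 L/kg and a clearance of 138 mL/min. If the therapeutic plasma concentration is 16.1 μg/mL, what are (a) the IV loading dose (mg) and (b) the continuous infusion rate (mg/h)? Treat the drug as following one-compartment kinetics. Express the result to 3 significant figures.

Vd(total) = 110 kg × 7.4 L/kg = 814.0 L
Loading: fill Vd to C_target → 814.0 L × 16.1 mg/L = 13110 mg
CL = 138 mL/min × 60/1000 = 8.280 L/h
Maintenance: replace elimination → rate = CL × Css = 8.280 × 16.1 = 133.3 mg/h

(a) 13100 mg; (b) 133 mg/h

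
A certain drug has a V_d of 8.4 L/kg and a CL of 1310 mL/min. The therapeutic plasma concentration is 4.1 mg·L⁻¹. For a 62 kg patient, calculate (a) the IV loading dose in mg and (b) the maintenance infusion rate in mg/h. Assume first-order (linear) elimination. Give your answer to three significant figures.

(a) 2140 mg; (b) 322 mg/h

Vd(total) = 62 kg × 8.4 L/kg = 520.8 L
Loading: fill Vd to C_target → 520.8 L × 4.1 mg/L = 2135 mg
CL = 1310 mL/min × 60/1000 = 78.60 L/h
Infusion rate = 78.60 L/h × 4.1 mg/L = 322.3 mg/h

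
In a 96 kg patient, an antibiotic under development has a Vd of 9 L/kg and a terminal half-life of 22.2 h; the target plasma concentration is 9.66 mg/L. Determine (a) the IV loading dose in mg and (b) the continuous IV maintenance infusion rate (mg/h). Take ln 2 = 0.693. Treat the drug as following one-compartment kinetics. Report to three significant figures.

(a) 8350 mg; (b) 261 mg/h

Total Vd = 9 × 96 = 864.0 L
LD = Vd × C = 864.0 × 9.66 = 8346 mg
CL = 0.693 × Vd / t½ = 0.693 × 864.0 / 22.2 = 26.97 L/h
Infusion rate = CL × Css = 26.97 × 9.66 = 260.5 mg/h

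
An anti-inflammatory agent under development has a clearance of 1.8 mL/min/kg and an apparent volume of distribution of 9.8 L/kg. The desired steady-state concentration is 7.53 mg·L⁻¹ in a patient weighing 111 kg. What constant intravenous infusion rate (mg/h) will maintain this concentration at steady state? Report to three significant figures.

90.3 mg/h

CL = 1.8 mL/min/kg × 111 kg = 199.8 mL/min = 199.8 × 60/1000 = 11.99 L/h
Rate = CL × Css = 11.99 × 7.53 = 90.28 mg/h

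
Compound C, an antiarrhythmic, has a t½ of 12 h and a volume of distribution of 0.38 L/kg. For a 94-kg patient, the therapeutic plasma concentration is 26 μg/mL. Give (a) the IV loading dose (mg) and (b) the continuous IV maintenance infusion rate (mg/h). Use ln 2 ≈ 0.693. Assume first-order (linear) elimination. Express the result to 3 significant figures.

(a) 929 mg; (b) 53.6 mg/h

Vd(total) = 94 kg × 0.38 L/kg = 35.72 L
LD = Vd × C = 35.72 × 26 = 928.7 mg
CL = 0.693 × Vd / t½ = 0.693 × 35.72 / 12 = 2.063 L/h
Infusion rate = CL × Css = 2.063 × 26 = 53.64 mg/h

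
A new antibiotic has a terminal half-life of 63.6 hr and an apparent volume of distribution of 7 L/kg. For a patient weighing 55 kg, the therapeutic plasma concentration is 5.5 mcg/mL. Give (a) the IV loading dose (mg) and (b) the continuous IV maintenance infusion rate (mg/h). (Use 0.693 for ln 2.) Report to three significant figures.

(a) 2120 mg; (b) 23.1 mg/h

Vd = 7 L/kg × 55 kg = 385.0 L
LD = Vd × C = 385.0 × 5.5 = 2118 mg
CL = 0.693 × Vd / t½ = 0.693 × 385.0 / 63.6 = 4.195 L/h
Infusion rate = CL × Css = 4.195 × 5.5 = 23.07 mg/h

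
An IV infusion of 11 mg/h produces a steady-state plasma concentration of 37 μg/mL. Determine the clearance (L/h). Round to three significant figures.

At steady state, infusion rate = CL × Css, so CL = rate / Css.
CL = 11 / 37 = 0.2973 L/h

0.297 L/h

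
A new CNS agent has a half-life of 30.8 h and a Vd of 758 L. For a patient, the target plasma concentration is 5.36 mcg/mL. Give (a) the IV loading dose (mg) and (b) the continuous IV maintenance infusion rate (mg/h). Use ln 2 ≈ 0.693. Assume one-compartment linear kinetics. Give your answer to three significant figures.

LD = Vd × C = 758.0 × 5.36 = 4063 mg
CL = 0.693 × Vd / t½ = 0.693 × 758.0 / 30.8 = 17.06 L/h
Infusion rate = CL × Css = 17.06 × 5.36 = 91.44 mg/h

(a) 4060 mg; (b) 91.4 mg/h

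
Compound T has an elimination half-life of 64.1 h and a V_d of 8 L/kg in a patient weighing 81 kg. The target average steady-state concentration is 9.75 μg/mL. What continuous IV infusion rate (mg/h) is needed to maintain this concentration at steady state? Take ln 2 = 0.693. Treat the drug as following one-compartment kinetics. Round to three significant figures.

68.3 mg/h

Vd(total) = 81 kg × 8 L/kg = 648.0 L
k = 0.693/64.1 = 0.01081 h⁻¹, so CL = k·Vd = 0.01081 × 648.0 = 7.005 L/h
Infusion rate = CL × Css = 7.005 × 9.75 = 68.30 mg/h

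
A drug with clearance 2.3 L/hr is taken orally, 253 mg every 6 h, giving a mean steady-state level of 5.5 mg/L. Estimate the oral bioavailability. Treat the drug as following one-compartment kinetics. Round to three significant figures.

0.300

F·D/τ = CL·Css at steady state → F = CL·Css·τ / D.
F = 2.3 × 5.5 × 6 / 253 = 0.300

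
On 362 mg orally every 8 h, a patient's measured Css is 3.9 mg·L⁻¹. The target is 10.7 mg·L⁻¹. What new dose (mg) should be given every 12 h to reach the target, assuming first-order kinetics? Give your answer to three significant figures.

1490 mg

With linear kinetics, Css is proportional to dose rate (D/τ) at fixed clearance.
D₂ = D₁ × (Css,target / Css,current) × (τ₂/τ₁) = 362 × (10.7/3.9) × (12/8) = 1490 mg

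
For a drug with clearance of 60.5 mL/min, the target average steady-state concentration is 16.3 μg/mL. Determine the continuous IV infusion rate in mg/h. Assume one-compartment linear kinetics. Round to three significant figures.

59.2 mg/h

CL = 60.5 mL/min = 60.5 × 0.06 = 3.630 L/h
At steady state, infusion rate equals elimination rate: rate in = CL × Css.
R₀ = 3.630 × 16.3 = 59.17 mg/h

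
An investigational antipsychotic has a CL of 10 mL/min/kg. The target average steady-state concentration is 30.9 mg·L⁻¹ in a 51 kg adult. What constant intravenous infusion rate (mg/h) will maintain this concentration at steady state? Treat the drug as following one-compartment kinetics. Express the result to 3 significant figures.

CL = 10 mL/min/kg × 51 kg = 510.0 mL/min = 510.0 × 60/1000 = 30.60 L/h
R₀ = 30.60 × 30.9 = 945.5 mg/h

946 mg/h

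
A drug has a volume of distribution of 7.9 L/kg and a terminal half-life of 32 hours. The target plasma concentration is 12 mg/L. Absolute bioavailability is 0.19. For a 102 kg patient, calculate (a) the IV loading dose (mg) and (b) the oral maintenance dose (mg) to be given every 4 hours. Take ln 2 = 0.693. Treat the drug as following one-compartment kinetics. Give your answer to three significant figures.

(a) 9670 mg; (b) 4410 mg

Vd = 7.9 L/kg × 102 kg = 805.8 L
LD = Vd × C = 805.8 × 12 = 9670 mg
CL = 0.693 × Vd / t½ = 0.693 × 805.8 / 32 = 17.45 L/h
D = CL × Css × τ / F = 17.45 × 12 × 4 / 0.19 = 4408 mg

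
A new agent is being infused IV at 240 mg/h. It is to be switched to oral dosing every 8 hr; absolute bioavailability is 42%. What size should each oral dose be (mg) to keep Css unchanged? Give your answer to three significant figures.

To maintain the same Css, the systemic dosing rate must be unchanged: F·D/τ = infusion rate.
D = rate × τ / F = 240 × 8 / 0.42 = 4571 mg

4570 mg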